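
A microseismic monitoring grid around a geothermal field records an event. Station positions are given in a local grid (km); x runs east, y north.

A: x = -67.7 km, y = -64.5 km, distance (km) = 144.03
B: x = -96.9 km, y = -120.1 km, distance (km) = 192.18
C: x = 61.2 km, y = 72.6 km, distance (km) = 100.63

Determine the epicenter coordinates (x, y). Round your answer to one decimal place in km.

x ≈ 71.5 km, y ≈ -27.5 km

Circle about each station: (x + 67.7)² + (y + 64.5)² = 144.03²; (x + 96.9)² + (y + 120.1)² = 192.18²; (x − 61.2)² + (y − 72.6)² = 100.63².
Subtracting the A equation from the B and C equations removes the quadratic terms:
-58.4 x − 111.2 y = -1118.43
257.8 x + 274.2 y = 10890.90
Solving the 2×2 system: x ≈ 71.5, y ≈ -27.5 km.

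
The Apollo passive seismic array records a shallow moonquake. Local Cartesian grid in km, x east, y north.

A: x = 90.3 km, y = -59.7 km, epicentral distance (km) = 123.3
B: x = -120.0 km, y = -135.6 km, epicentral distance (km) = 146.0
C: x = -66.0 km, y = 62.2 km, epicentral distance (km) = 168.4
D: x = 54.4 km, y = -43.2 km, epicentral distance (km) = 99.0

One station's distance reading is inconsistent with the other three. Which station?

B

Solve using three stations at a time. Using A, C, D (subtract circle equations pairwise → linear system) gives (x, y) ≈ (-25.9, -101.5).
Distances from that point to each station vs reported:
  A: calculated 123.4 vs reported 123.3 → residual 0.1 km
  B: calculated 100.1 vs reported 146.0 → residual 45.9 km
  C: calculated 168.5 vs reported 168.4 → residual 0.1 km
  D: calculated 99.2 vs reported 99.0 → residual 0.2 km
A, C, D are mutually consistent (residuals ≈ 0); B is off by 45.9 km.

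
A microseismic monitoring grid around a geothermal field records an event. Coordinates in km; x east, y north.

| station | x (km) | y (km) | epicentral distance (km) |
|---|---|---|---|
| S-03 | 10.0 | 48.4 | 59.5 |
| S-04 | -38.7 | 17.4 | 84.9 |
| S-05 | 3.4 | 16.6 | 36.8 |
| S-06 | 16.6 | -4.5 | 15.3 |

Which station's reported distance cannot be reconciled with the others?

S-04

Solve using three stations at a time. Using S-03, S-05, S-06 (subtract circle equations pairwise → linear system) gives (x, y) ≈ (31.5, -7.0).
Distances from that point to each station vs reported:
  S-03: calculated 59.5 vs reported 59.5 → residual 0.0 km
  S-04: calculated 74.4 vs reported 84.9 → residual 10.5 km
  S-05: calculated 36.7 vs reported 36.8 → residual 0.1 km
  S-06: calculated 15.1 vs reported 15.3 → residual 0.2 km
S-03, S-05, S-06 are mutually consistent (residuals ≈ 0); S-04 is off by 10.5 km.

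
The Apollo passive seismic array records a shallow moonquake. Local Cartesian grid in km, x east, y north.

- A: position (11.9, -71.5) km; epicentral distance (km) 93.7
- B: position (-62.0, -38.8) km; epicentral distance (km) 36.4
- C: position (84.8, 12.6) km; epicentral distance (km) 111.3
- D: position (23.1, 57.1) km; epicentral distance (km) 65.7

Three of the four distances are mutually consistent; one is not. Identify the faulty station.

Solve using three stations at a time. Using A, C, D (subtract circle equations pairwise → linear system) gives (x, y) ≈ (-26.5, 14.0).
Distances from that point to each station vs reported:
  A: calculated 93.7 vs reported 93.7 → residual 0.0 km
  B: calculated 63.6 vs reported 36.4 → residual 27.2 km
  C: calculated 111.3 vs reported 111.3 → residual 0.0 km
  D: calculated 65.7 vs reported 65.7 → residual 0.0 km
A, C, D are mutually consistent (residuals ≈ 0); B is off by 27.2 km.

B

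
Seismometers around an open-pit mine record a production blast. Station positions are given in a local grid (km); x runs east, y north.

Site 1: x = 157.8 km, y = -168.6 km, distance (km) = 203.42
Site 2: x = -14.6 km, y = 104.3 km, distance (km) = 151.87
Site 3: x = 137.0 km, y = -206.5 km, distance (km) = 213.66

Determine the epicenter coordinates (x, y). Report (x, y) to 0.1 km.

Circle about each station: (x − 157.8)² + (y + 168.6)² = 203.42²; (x + 14.6)² + (y − 104.3)² = 151.87²; (x − 137.0)² + (y + 206.5)² = 213.66².
Subtracting pairs of circle equations eliminates x²+y² and gives linear equations (the radical axes):
-344.8 x + 545.8 y = -23919.95
-41.6 x − 75.8 y = 3813.55
Solving the 2×2 system: x ≈ -5.5, y ≈ -47.3 km.
Check against Site 1 (with the unrounded x, y): √((x − 157.8)²+(y + 168.6)²) = 203.42 ≈ 203.42 km. ✓

-5.5 km east, -47.3 km north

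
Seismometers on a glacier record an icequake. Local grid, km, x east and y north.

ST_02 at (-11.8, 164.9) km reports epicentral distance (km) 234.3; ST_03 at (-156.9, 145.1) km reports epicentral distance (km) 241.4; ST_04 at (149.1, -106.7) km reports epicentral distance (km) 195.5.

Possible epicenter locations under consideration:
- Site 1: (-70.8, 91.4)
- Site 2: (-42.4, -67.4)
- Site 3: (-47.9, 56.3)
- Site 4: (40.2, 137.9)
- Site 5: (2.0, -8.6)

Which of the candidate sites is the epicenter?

Site 2

For each candidate, compare |candidate − station| to the reported distance:
Site 1: residuals ST_02 140.0, ST_03 139.9, ST_04 100.5 → max 140.0 km
Site 2: residuals ST_02 0.0, ST_03 0.0, ST_04 0.0 → max 0.0 km
Site 3: residuals ST_02 119.9, ST_03 100.8, ST_04 60.2 → max 119.9 km
Site 4: residuals ST_02 175.7, ST_03 44.2, ST_04 72.2 → max 175.7 km
Site 5: residuals ST_02 60.3, ST_03 20.3, ST_04 18.7 → max 60.3 km
Only Site 2 has all residuals ≈ 0.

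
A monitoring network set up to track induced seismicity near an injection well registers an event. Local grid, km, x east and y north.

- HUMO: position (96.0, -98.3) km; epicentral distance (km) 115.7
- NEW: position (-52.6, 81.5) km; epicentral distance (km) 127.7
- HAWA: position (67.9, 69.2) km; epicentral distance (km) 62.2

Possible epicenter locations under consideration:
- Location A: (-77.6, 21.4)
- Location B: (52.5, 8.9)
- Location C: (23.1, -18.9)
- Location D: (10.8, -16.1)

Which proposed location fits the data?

For each candidate, compare |candidate − station| to the reported distance:
Location A: residuals HUMO 95.2, NEW 62.6, HAWA 91.0 → max 95.2 km
Location B: residuals HUMO 0.0, NEW 0.0, HAWA 0.0 → max 0.0 km
Location C: residuals HUMO 7.9, NEW 2.0, HAWA 36.6 → max 36.6 km
Location D: residuals HUMO 2.7, NEW 11.3, HAWA 40.4 → max 40.4 km
Only Location B has all residuals ≈ 0.

Location B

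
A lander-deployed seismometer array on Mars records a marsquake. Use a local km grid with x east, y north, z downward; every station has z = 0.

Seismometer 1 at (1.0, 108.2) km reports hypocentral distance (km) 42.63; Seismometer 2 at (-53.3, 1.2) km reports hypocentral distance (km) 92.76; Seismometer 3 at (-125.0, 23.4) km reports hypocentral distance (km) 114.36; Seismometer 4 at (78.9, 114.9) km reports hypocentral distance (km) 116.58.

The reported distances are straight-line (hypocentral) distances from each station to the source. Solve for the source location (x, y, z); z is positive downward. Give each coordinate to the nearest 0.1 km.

x ≈ -33.8 km, y ≈ 90.3 km, depth ≈ 16.9 km

Each station gives a sphere (x−x_i)² + (y−y_i)² + z² = d_i² (stations at z=0).
Subtracting the Seismometer 1 sphere from Seismometer 2 and Seismometer 3: z² cancels, leaving linear equations in x and y:
-108.6 x − 214.0 y = -15653.01
-252.0 x − 169.6 y = -6796.57
Solving: x ≈ -33.802, y ≈ 90.299 km (keep extra digits for the depth step; rounded: -33.8, 90.3).
Then from the Seismometer 1 sphere: z² = 42.63² − (x − 1.0)² − (y − 108.2)² with x = -33.802, y = 90.299, so z ≈ 16.902 ≈ 16.9 km.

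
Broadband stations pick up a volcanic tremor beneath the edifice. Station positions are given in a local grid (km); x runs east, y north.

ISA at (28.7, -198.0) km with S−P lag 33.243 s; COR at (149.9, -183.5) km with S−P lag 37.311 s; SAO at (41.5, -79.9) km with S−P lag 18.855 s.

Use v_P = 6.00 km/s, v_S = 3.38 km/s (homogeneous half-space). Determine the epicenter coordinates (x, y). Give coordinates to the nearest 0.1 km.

Distance from S−P lag: d = Δt · v_P v_S / (v_P − v_S) = Δt · (6.00·3.38)/(6.00−3.38) ≈ 7.7405·Δt.
So d_ISA = 257.32, d_COR = 288.80, d_SAO = 145.95 km.
Circle about each station: (x − 28.7)² + (y + 198.0)² = 257.32²; (x − 149.9)² + (y + 183.5)² = 288.80²; (x − 41.5)² + (y + 79.9)² = 145.95².
Subtracting the ISA equation from the COR and SAO equations removes the quadratic terms:
242.4 x + 29.0 y = -1077.29
25.6 x + 236.2 y = 12990.75
Solving the 2×2 system: x ≈ -11.2, y ≈ 56.2 km.
Check against ISA (with the unrounded x, y): √((x − 28.7)²+(y + 198.0)²) = 257.32 ≈ 257.32 km. ✓

x ≈ -11.2 km, y ≈ 56.2 km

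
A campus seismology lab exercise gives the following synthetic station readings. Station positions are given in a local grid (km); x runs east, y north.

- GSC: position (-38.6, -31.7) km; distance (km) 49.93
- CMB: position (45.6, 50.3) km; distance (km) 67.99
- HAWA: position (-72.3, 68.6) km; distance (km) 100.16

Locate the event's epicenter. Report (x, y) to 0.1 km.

x ≈ 0.3 km, y ≈ -0.4 km

Circle about each station: (x + 38.6)² + (y + 31.7)² = 49.93²; (x − 45.6)² + (y − 50.3)² = 67.99²; (x + 72.3)² + (y − 68.6)² = 100.16².
Subtracting the GSC equation from the CMB and HAWA equations removes the quadratic terms:
168.4 x + 164.0 y = -15.04
-67.4 x + 200.6 y = -100.62
Solving the 2×2 system: x ≈ 0.3, y ≈ -0.4 km.
Check against GSC (with the unrounded x, y): √((x + 38.6)²+(y + 31.7)²) = 49.93 ≈ 49.93 km. ✓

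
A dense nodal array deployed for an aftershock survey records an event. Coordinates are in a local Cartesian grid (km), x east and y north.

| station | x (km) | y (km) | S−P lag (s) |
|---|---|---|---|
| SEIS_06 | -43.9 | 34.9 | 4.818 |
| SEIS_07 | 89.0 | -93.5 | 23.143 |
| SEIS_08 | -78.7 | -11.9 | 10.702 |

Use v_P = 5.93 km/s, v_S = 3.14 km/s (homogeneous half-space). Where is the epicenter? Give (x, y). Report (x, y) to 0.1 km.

Distance from S−P lag: d = Δt · v_P v_S / (v_P − v_S) = Δt · (5.93·3.14)/(5.93−3.14) ≈ 6.6739·Δt.
So d_SEIS_06 = 32.15, d_SEIS_07 = 154.45, d_SEIS_08 = 71.42 km.
Circle about each station: (x + 43.9)² + (y − 34.9)² = 32.15²; (x − 89.0)² + (y + 93.5)² = 154.45²; (x + 78.7)² + (y + 11.9)² = 71.42².
Subtracting the SEIS_06 equation from the SEIS_07 and SEIS_08 equations removes the quadratic terms:
265.8 x − 256.8 y = -9303.15
-69.6 x − 93.6 y = -877.11
Solving the 2×2 system: x ≈ -15.1, y ≈ 20.6 km.
Check against SEIS_06 (with the unrounded x, y): √((x + 43.9)²+(y − 34.9)²) = 32.16 ≈ 32.15 km. ✓

(-15.1, 20.6)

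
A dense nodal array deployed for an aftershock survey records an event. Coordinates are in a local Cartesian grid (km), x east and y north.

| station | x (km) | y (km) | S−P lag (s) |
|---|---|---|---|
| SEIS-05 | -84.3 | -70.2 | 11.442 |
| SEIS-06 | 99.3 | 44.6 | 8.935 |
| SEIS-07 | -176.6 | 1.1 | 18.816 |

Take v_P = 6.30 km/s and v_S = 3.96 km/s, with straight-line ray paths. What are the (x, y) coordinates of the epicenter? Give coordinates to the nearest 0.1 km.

Distance from S−P lag: d = Δt · v_P v_S / (v_P − v_S) = Δt · (6.30·3.96)/(6.30−3.96) ≈ 10.6615·Δt.
So d_SEIS-05 = 121.99, d_SEIS-06 = 95.26, d_SEIS-07 = 200.61 km.
Circle about each station: (x + 84.3)² + (y + 70.2)² = 121.99²; (x − 99.3)² + (y − 44.6)² = 95.26²; (x + 176.6)² + (y − 1.1)² = 200.61².
Subtracting the SEIS-05 equation from the SEIS-06 and SEIS-07 equations removes the quadratic terms:
367.2 x + 229.6 y = 5622.21
-184.6 x + 142.6 y = -6208.57
Solving the 2×2 system: x ≈ 23.5, y ≈ -13.1 km.

(23.5, -13.1)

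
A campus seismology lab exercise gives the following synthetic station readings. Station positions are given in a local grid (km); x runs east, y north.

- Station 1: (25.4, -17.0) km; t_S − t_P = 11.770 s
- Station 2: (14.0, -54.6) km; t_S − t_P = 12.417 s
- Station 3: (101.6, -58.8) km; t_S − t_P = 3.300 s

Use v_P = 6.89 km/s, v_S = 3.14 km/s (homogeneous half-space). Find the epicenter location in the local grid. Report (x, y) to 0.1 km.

x ≈ 85.4 km, y ≈ -48.8 km

Distance from S−P lag: d = Δt · v_P v_S / (v_P − v_S) = Δt · (6.89·3.14)/(6.89−3.14) ≈ 5.7692·Δt.
So d_Station 1 = 67.90, d_Station 2 = 71.64, d_Station 3 = 19.04 km.
Circle about each station: (x − 25.4)² + (y + 17.0)² = 67.90²; (x − 14.0)² + (y + 54.6)² = 71.64²; (x − 101.6)² + (y + 58.8)² = 19.04².
Subtracting the Station 1 equation from the Station 2 and Station 3 equations removes the quadratic terms:
-22.8 x − 75.2 y = 1721.12
152.4 x − 83.6 y = 17093.73
Solving the 2×2 system: x ≈ 85.4, y ≈ -48.8 km.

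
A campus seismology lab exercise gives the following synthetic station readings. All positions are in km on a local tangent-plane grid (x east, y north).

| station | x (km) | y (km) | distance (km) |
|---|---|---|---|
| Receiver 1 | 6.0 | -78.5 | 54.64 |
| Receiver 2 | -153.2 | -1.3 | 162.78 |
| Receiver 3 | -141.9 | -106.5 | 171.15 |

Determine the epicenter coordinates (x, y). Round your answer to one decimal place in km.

x ≈ 8.0 km, y ≈ -23.9 km

Circle about each station: (x − 6.0)² + (y + 78.5)² = 54.64²; (x + 153.2)² + (y + 1.3)² = 162.78²; (x + 141.9)² + (y + 106.5)² = 171.15².
Subtracting the Receiver 1 equation from the Receiver 2 and Receiver 3 equations removes the quadratic terms:
-318.4 x + 154.4 y = -6238.12
-295.8 x − 56.0 y = -1027.18
Solving the 2×2 system: x ≈ 8.0, y ≈ -23.9 km.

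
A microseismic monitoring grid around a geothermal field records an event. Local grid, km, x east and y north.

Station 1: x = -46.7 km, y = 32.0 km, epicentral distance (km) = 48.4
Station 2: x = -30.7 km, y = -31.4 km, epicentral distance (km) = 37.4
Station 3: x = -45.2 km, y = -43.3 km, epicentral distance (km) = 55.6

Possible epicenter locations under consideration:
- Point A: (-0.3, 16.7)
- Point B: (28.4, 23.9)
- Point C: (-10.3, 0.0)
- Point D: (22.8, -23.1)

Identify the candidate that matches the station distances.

For each candidate, compare |candidate − station| to the reported distance:
Point A: residuals Station 1 0.5, Station 2 19.5, Station 3 19.3 → max 19.5 km
Point B: residuals Station 1 27.1, Station 2 43.5, Station 3 44.1 → max 44.1 km
Point C: residuals Station 1 0.1, Station 2 0.0, Station 3 0.0 → max 0.1 km
Point D: residuals Station 1 40.3, Station 2 16.7, Station 3 15.3 → max 40.3 km
Only Point C has all residuals ≈ 0.

Point C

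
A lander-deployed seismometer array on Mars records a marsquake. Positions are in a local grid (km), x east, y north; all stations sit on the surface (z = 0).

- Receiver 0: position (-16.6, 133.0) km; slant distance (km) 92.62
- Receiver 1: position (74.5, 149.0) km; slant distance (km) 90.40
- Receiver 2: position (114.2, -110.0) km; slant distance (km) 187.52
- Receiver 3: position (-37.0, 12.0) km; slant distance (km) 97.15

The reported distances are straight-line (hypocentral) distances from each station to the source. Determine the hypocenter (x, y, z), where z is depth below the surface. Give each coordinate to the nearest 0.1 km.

(44.7, 64.0, 7.7)

Each station gives a sphere (x−x_i)² + (y−y_i)² + z² = d_i² (stations at z=0).
Subtracting the Receiver 0 sphere from Receiver 1 and Receiver 2: z² cancels, leaving linear equations in x and y:
182.2 x + 32.0 y = 10192.99
261.6 x − 486.0 y = -19408.21
Solving: x ≈ 44.704, y ≈ 63.997 km (keep extra digits for the depth step; rounded: 44.7, 64.0).
Then from the Receiver 0 sphere: z² = 92.62² − (x + 16.6)² − (y − 133.0)² with x = 44.704, y = 63.997, so z ≈ 7.673 ≈ 7.7 km.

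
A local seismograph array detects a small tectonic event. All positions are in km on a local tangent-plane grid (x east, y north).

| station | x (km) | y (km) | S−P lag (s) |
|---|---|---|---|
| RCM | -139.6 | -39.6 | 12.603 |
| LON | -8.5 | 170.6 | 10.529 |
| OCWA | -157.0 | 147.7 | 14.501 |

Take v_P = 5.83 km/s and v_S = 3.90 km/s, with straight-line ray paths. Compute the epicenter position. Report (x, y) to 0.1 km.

Distance from S−P lag: d = Δt · v_P v_S / (v_P − v_S) = Δt · (5.83·3.90)/(5.83−3.90) ≈ 11.7808·Δt.
So d_RCM = 148.47, d_LON = 124.04, d_OCWA = 170.83 km.
Circle about each station: (x + 139.6)² + (y + 39.6)² = 148.47²; (x + 8.5)² + (y − 170.6)² = 124.04²; (x + 157.0)² + (y − 147.7)² = 170.83².
Subtracting the RCM equation from the LON and OCWA equations removes the quadratic terms:
262.2 x + 420.4 y = 14777.71
-34.8 x + 374.6 y = 18268.42
Solving the 2×2 system: x ≈ -19.0, y ≈ 47.0 km.

(-19.0, 47.0)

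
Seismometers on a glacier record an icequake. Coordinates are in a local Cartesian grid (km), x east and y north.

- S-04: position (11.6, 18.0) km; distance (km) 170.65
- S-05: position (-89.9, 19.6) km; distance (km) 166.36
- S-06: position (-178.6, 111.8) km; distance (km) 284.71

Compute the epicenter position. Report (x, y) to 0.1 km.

Circle about each station: (x − 11.6)² + (y − 18.0)² = 170.65²; (x + 89.9)² + (y − 19.6)² = 166.36²; (x + 178.6)² + (y − 111.8)² = 284.71².
Subtracting the S-04 equation from the S-05 and S-06 equations removes the quadratic terms:
-203.0 x + 3.2 y = 9453.38
-380.4 x + 187.6 y = -7999.72
Solving the 2×2 system: x ≈ -48.8, y ≈ -141.6 km.

(-48.8, -141.6)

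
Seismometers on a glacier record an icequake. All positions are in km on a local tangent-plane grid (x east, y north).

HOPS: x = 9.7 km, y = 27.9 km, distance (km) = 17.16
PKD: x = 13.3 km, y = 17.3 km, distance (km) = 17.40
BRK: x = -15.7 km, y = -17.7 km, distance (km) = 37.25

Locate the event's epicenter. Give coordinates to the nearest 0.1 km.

Circle about each station: (x − 9.7)² + (y − 27.9)² = 17.16²; (x − 13.3)² + (y − 17.3)² = 17.40²; (x + 15.7)² + (y + 17.7)² = 37.25².
Subtracting the HOPS equation from the PKD and BRK equations removes the quadratic terms:
7.2 x − 21.2 y = -404.61
-50.8 x − 91.2 y = -1405.82
Solving the 2×2 system: x ≈ -4.1, y ≈ 17.7 km.
Check against HOPS (with the unrounded x, y): √((x − 9.7)²+(y − 27.9)²) = 17.16 ≈ 17.16 km. ✓

(-4.1, 17.7)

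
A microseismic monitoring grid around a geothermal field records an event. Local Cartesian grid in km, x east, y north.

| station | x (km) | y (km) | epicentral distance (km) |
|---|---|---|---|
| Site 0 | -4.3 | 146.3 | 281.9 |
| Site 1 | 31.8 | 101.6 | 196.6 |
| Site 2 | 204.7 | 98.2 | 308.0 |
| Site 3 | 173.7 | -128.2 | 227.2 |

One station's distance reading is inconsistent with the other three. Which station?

Site 0

Solve using three stations at a time. Using Site 1, Site 2, Site 3 (subtract circle equations pairwise → linear system) gives (x, y) ≈ (-47.8, -78.1).
Distances from that point to each station vs reported:
  Site 0: calculated 228.5 vs reported 281.9 → residual 53.4 km
  Site 1: calculated 196.5 vs reported 196.6 → residual 0.1 km
  Site 2: calculated 307.9 vs reported 308.0 → residual 0.1 km
  Site 3: calculated 227.1 vs reported 227.2 → residual 0.1 km
Site 1, Site 2, Site 3 are mutually consistent (residuals ≈ 0); Site 0 is off by 53.4 km.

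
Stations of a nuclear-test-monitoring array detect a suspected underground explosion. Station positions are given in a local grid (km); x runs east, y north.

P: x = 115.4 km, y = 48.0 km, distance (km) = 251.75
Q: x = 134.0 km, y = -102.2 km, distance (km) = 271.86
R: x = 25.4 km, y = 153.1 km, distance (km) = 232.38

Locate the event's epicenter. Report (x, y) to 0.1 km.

Circle about each station: (x − 115.4)² + (y − 48.0)² = 251.75²; (x − 134.0)² + (y + 102.2)² = 271.86²; (x − 25.4)² + (y − 153.1)² = 232.38².
Subtracting the P equation from the Q and R equations removes the quadratic terms:
37.2 x − 300.4 y = 2249.88
-180.0 x + 210.2 y = 17841.21
Solving the 2×2 system: x ≈ -126.1, y ≈ -23.1 km.
Check against P (with the unrounded x, y): √((x − 115.4)²+(y − 48.0)²) = 251.75 ≈ 251.75 km. ✓

(-126.1, -23.1)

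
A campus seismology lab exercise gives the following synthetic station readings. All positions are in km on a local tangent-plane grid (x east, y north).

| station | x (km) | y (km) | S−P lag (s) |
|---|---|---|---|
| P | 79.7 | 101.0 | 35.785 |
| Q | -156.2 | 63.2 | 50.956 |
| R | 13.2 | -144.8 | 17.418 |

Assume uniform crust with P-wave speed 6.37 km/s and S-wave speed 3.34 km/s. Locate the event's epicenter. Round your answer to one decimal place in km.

Distance from S−P lag: d = Δt · v_P v_S / (v_P − v_S) = Δt · (6.37·3.34)/(6.37−3.34) ≈ 7.0217·Δt.
So d_P = 251.27, d_Q = 357.80, d_R = 122.30 km.
Circle about each station: (x − 79.7)² + (y − 101.0)² = 251.27²; (x + 156.2)² + (y − 63.2)² = 357.80²; (x − 13.2)² + (y + 144.8)² = 122.30².
Subtracting the P equation from the Q and R equations removes the quadratic terms:
-471.8 x − 75.6 y = -53044.64
-133.0 x − 491.6 y = 52767.51
Solving the 2×2 system: x ≈ 135.5, y ≈ -144.0 km.

135.5 km east, -144.0 km north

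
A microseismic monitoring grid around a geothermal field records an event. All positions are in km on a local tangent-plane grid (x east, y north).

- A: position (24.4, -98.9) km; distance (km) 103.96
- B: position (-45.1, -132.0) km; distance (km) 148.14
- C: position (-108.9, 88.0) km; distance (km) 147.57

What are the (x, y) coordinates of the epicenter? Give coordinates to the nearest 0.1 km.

12.7 km east, 4.4 km north

Circle about each station: (x − 24.4)² + (y + 98.9)² = 103.96²; (x + 45.1)² + (y + 132.0)² = 148.14²; (x + 108.9)² + (y − 88.0)² = 147.57².
Subtracting the A equation from the B and C equations removes the quadratic terms:
-139.0 x − 66.2 y = -2056.34
-266.6 x + 373.8 y = -1742.58
Solving the 2×2 system: x ≈ 12.7, y ≈ 4.4 km.
Check against A (with the unrounded x, y): √((x − 24.4)²+(y + 98.9)²) = 103.96 ≈ 103.96 km. ✓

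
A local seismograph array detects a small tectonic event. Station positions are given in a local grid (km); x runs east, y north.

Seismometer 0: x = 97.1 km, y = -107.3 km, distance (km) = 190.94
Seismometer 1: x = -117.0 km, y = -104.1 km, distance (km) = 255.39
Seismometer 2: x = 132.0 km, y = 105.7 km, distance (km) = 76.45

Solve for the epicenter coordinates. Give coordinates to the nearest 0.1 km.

60.0 km east, 80.0 km north

Circle about each station: (x − 97.1)² + (y + 107.3)² = 190.94²; (x + 117.0)² + (y + 104.1)² = 255.39²; (x − 132.0)² + (y − 105.7)² = 76.45².
Subtracting the Seismometer 0 equation from the Seismometer 1 and Seismometer 2 equations removes the quadratic terms:
-428.2 x + 6.4 y = -25181.86
69.8 x + 426.0 y = 38268.27
Solving the 2×2 system: x ≈ 60.0, y ≈ 80.0 km.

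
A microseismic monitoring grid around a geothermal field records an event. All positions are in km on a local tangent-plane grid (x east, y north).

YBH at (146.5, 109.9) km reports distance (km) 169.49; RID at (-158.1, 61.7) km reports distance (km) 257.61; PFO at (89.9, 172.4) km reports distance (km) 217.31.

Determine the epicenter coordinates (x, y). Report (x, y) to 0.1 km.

x ≈ 76.6 km, y ≈ -44.5 km

Circle about each station: (x − 146.5)² + (y − 109.9)² = 169.49²; (x + 158.1)² + (y − 61.7)² = 257.61²; (x − 89.9)² + (y − 172.4)² = 217.31².
Subtracting the YBH equation from the RID and PFO equations removes the quadratic terms:
-609.2 x − 96.4 y = -42373.81
-113.2 x + 125.0 y = -14233.27
Solving the 2×2 system: x ≈ 76.6, y ≈ -44.5 km.
Check against YBH (with the unrounded x, y): √((x − 146.5)²+(y − 109.9)²) = 169.49 ≈ 169.49 km. ✓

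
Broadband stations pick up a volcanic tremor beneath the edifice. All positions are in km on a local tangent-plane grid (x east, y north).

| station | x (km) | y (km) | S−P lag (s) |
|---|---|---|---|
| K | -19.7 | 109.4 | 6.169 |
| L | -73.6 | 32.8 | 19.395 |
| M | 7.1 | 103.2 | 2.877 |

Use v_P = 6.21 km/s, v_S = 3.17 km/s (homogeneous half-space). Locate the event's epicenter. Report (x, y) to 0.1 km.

Distance from S−P lag: d = Δt · v_P v_S / (v_P − v_S) = Δt · (6.21·3.17)/(6.21−3.17) ≈ 6.4756·Δt.
So d_K = 39.95, d_L = 125.59, d_M = 18.63 km.
Circle about each station: (x + 19.7)² + (y − 109.4)² = 39.95²; (x + 73.6)² + (y − 32.8)² = 125.59²; (x − 7.1)² + (y − 103.2)² = 18.63².
Subtracting the K equation from the L and M equations removes the quadratic terms:
-107.8 x − 153.2 y = -20040.50
53.6 x − 12.4 y = -406.87
Solving the 2×2 system: x ≈ 19.5, y ≈ 117.1 km.

(19.5, 117.1)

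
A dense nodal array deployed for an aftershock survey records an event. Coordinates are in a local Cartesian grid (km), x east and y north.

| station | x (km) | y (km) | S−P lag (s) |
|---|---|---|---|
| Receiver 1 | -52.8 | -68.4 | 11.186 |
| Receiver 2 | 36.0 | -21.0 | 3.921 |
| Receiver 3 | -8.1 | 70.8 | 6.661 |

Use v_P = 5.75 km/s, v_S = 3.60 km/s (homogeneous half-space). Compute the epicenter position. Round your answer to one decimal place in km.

Distance from S−P lag: d = Δt · v_P v_S / (v_P − v_S) = Δt · (5.75·3.60)/(5.75−3.60) ≈ 9.6279·Δt.
So d_Receiver 1 = 107.70, d_Receiver 2 = 37.75, d_Receiver 3 = 64.13 km.
Circle about each station: (x + 52.8)² + (y + 68.4)² = 107.70²; (x − 36.0)² + (y + 21.0)² = 37.75²; (x + 8.1)² + (y − 70.8)² = 64.13².
Subtracting the Receiver 1 equation from the Receiver 2 and Receiver 3 equations removes the quadratic terms:
177.6 x + 94.8 y = 4444.83
89.4 x + 278.4 y = 5098.48
Solving the 2×2 system: x ≈ 18.4, y ≈ 12.4 km.

(18.4, 12.4)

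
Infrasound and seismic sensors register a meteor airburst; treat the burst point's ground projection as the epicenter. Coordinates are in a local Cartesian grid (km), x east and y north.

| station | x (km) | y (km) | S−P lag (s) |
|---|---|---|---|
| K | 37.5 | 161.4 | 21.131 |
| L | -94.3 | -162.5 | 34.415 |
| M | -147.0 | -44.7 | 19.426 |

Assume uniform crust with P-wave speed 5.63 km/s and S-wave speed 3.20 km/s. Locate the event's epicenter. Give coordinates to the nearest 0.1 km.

-103.2 km east, 92.5 km north

Distance from S−P lag: d = Δt · v_P v_S / (v_P − v_S) = Δt · (5.63·3.20)/(5.63−3.20) ≈ 7.4140·Δt.
So d_K = 156.67, d_L = 255.15, d_M = 144.02 km.
Circle about each station: (x − 37.5)² + (y − 161.4)² = 156.67²; (x + 94.3)² + (y + 162.5)² = 255.15²; (x + 147.0)² + (y + 44.7)² = 144.02².
Subtracting the K equation from the L and M equations removes the quadratic terms:
-263.6 x − 647.8 y = -32713.50
-369.0 x − 412.2 y = -45.39
Solving the 2×2 system: x ≈ -103.2, y ≈ 92.5 km.
Check against K (with the unrounded x, y): √((x − 37.5)²+(y − 161.4)²) = 156.67 ≈ 156.67 km. ✓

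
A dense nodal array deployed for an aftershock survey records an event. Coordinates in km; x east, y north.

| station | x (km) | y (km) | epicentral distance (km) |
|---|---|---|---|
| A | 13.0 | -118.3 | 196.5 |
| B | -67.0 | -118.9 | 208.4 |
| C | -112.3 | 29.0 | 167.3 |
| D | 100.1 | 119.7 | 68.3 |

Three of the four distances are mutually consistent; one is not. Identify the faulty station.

Solve using three stations at a time. Using A, C, D (subtract circle equations pairwise → linear system) gives (x, y) ≈ (48.6, 74.9).
Distances from that point to each station vs reported:
  A: calculated 196.5 vs reported 196.5 → residual 0.0 km
  B: calculated 225.7 vs reported 208.4 → residual 17.3 km
  C: calculated 167.3 vs reported 167.3 → residual 0.0 km
  D: calculated 68.3 vs reported 68.3 → residual 0.0 km
A, C, D are mutually consistent (residuals ≈ 0); B is off by 17.3 km.

B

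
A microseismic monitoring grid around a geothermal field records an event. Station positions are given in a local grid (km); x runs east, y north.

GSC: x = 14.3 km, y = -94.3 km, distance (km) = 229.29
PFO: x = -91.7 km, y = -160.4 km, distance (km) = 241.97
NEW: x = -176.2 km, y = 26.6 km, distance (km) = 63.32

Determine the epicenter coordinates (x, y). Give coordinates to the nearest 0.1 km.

Circle about each station: (x − 14.3)² + (y + 94.3)² = 229.29²; (x + 91.7)² + (y + 160.4)² = 241.97²; (x + 176.2)² + (y − 26.6)² = 63.32².
Subtracting the GSC equation from the PFO and NEW equations removes the quadratic terms:
-212.0 x − 132.2 y = 19064.49
-381.0 x + 241.8 y = 71221.50
Solving the 2×2 system: x ≈ -138.0, y ≈ 77.1 km.
Check against GSC (with the unrounded x, y): √((x − 14.3)²+(y + 94.3)²) = 229.29 ≈ 229.29 km. ✓

(-138.0, 77.1)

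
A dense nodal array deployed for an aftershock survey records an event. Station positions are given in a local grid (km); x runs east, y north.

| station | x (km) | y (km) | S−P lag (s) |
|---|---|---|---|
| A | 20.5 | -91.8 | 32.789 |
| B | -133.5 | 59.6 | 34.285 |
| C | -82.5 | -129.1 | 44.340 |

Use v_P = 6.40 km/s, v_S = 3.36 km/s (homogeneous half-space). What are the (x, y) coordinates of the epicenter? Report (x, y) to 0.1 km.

Distance from S−P lag: d = Δt · v_P v_S / (v_P − v_S) = Δt · (6.40·3.36)/(6.40−3.36) ≈ 7.0737·Δt.
So d_A = 231.94, d_B = 242.52, d_C = 313.65 km.
Circle about each station: (x − 20.5)² + (y + 91.8)² = 231.94²; (x + 133.5)² + (y − 59.6)² = 242.52²; (x + 82.5)² + (y + 129.1)² = 313.65².
Subtracting pairs of circle equations eliminates x²+y² and gives linear equations (the radical axes):
-308.0 x + 302.8 y = 7507.13
-206.0 x − 74.6 y = -29954.59
Solving the 2×2 system: x ≈ 99.7, y ≈ 126.2 km.

99.7 km east, 126.2 km north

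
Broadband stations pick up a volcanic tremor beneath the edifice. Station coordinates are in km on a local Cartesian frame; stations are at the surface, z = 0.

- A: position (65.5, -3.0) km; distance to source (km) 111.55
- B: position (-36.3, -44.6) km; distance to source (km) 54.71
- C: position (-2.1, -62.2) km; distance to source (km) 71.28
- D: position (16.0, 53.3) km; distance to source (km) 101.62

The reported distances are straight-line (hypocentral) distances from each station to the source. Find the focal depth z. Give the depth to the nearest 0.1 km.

49.2 km

Each station gives a sphere (x−x_i)² + (y−y_i)² + z² = d_i² (stations at z=0).
Subtracting the A sphere from B and C: z² cancels, leaving linear equations in x and y:
-203.6 x − 83.2 y = 8457.82
-135.2 x − 118.4 y = 6936.56
Solving: x ≈ -32.999, y ≈ -20.905 km (keep extra digits for the depth step; rounded: -33.0, -20.9).
Then from the A sphere: z² = 111.55² − (x − 65.5)² − (y + 3.0)² with x = -32.999, y = -20.905, so z ≈ 49.201 ≈ 49.2 km.
Check against D (with the unrounded solution): distance 101.63 ≈ 101.62 km. ✓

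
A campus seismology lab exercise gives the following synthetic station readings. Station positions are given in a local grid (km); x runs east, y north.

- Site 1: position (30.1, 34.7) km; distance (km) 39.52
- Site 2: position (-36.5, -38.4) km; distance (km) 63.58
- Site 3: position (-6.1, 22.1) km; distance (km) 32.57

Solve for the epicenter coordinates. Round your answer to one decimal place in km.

Circle about each station: (x − 30.1)² + (y − 34.7)² = 39.52²; (x + 36.5)² + (y + 38.4)² = 63.58²; (x + 6.1)² + (y − 22.1)² = 32.57².
Subtracting the Site 1 equation from the Site 2 and Site 3 equations removes the quadratic terms:
-133.2 x − 146.2 y = -1783.88
-72.4 x − 25.2 y = -1083.45
Solving the 2×2 system: x ≈ 15.7, y ≈ -2.1 km.
Check against Site 1 (with the unrounded x, y): √((x − 30.1)²+(y − 34.7)²) = 39.52 ≈ 39.52 km. ✓

x ≈ 15.7 km, y ≈ -2.1 km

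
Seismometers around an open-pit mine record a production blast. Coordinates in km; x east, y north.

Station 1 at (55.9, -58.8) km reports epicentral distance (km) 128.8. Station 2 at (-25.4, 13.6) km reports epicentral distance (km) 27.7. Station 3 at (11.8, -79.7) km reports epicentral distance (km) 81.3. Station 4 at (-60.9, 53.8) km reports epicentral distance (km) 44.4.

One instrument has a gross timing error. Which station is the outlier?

Solve using three stations at a time. Using Station 1, Station 2, Station 4 (subtract circle equations pairwise → linear system) gives (x, y) ≈ (-53.0, 10.0).
Distances from that point to each station vs reported:
  Station 1: calculated 128.8 vs reported 128.8 → residual 0.0 km
  Station 2: calculated 27.8 vs reported 27.7 → residual 0.1 km
  Station 3: calculated 110.7 vs reported 81.3 → residual 29.4 km
  Station 4: calculated 44.5 vs reported 44.4 → residual 0.1 km
Station 1, Station 2, Station 4 are mutually consistent (residuals ≈ 0); Station 3 is off by 29.4 km.

Station 3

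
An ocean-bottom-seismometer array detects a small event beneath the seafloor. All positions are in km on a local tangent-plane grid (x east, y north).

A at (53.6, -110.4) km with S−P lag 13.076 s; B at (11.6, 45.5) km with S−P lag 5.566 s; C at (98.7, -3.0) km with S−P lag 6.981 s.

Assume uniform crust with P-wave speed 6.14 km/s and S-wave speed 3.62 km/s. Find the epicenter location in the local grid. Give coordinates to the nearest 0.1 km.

x ≈ 37.5 km, y ≈ 3.8 km

Distance from S−P lag: d = Δt · v_P v_S / (v_P − v_S) = Δt · (6.14·3.62)/(6.14−3.62) ≈ 8.8202·Δt.
So d_A = 115.33, d_B = 49.09, d_C = 61.57 km.
Circle about each station: (x − 53.6)² + (y + 110.4)² = 115.33²; (x − 11.6)² + (y − 45.5)² = 49.09²; (x − 98.7)² + (y + 3.0)² = 61.57².
Subtracting the A equation from the B and C equations removes the quadratic terms:
-84.0 x + 311.8 y = -1965.13
90.2 x + 214.8 y = 4199.71
Solving the 2×2 system: x ≈ 37.5, y ≈ 3.8 km.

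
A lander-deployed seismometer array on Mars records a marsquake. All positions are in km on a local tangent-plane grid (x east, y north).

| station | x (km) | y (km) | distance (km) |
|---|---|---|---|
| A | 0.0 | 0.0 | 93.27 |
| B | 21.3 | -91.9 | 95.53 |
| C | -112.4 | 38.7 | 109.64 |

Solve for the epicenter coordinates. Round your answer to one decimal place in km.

(-69.5, -62.2)

Circle about each station: x² + y² = 93.27²; (x − 21.3)² + (y + 91.9)² = 95.53²; (x + 112.4)² + (y − 38.7)² = 109.64².
Subtracting pairs of circle equations eliminates x²+y² and gives linear equations (the radical axes):
42.6 x − 183.8 y = 8472.61
-224.8 x + 77.4 y = 10809.81
Solving the 2×2 system: x ≈ -69.5, y ≈ -62.2 km.
Check against A (with the unrounded x, y): √(x²+y²) = 93.28 ≈ 93.27 km. ✓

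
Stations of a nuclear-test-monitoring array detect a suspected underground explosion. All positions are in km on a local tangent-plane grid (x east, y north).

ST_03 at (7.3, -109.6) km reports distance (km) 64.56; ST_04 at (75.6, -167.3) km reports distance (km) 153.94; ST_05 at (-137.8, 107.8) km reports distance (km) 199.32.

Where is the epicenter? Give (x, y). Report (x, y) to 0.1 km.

Circle about each station: (x − 7.3)² + (y + 109.6)² = 64.56²; (x − 75.6)² + (y + 167.3)² = 153.94²; (x + 137.8)² + (y − 107.8)² = 199.32².
Subtracting pairs of circle equations eliminates x²+y² and gives linear equations (the radical axes):
136.6 x − 115.4 y = 2109.67
-290.2 x + 434.8 y = -17016.24
Solving the 2×2 system: x ≈ -40.4, y ≈ -66.1 km.

(-40.4, -66.1)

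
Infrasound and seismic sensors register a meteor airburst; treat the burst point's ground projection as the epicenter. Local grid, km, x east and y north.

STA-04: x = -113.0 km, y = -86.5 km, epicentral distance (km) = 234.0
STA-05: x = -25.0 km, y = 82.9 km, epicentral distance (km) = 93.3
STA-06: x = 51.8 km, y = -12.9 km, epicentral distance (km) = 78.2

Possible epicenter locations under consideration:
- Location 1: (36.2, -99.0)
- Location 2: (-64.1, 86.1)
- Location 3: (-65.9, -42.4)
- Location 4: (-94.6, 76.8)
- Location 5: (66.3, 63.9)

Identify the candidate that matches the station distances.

Location 5

For each candidate, compare |candidate − station| to the reported distance:
Location 1: residuals STA-04 84.3, STA-05 98.6, STA-06 9.3 → max 98.6 km
Location 2: residuals STA-04 54.6, STA-05 54.1, STA-06 74.2 → max 74.2 km
Location 3: residuals STA-04 169.5, STA-05 38.5, STA-06 43.1 → max 169.5 km
Location 4: residuals STA-04 69.7, STA-05 23.4, STA-06 93.5 → max 93.5 km
Location 5: residuals STA-04 0.0, STA-05 0.0, STA-06 0.0 → max 0.0 km
Only Location 5 has all residuals ≈ 0.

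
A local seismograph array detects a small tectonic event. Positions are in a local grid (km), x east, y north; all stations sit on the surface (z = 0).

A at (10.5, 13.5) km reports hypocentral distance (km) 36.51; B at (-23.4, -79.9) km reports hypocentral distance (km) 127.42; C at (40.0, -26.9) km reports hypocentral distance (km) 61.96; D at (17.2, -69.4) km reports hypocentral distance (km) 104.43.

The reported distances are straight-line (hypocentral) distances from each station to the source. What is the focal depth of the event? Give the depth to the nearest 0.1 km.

Each station gives a sphere (x−x_i)² + (y−y_i)² + z² = d_i² (stations at z=0).
Subtracting the A sphere from B and C: z² cancels, leaving linear equations in x and y:
-67.8 x − 186.8 y = -8263.81
59.0 x − 80.8 y = -474.95
Solving: x ≈ 35.092, y ≈ 31.502 km (keep extra digits for the depth step; rounded: 35.1, 31.5).
Then from the A sphere: z² = 36.51² − (x − 10.5)² − (y − 13.5)² with x = 35.092, y = 31.502, so z ≈ 20.103 ≈ 20.1 km.
Check against D (with the unrounded solution): distance 104.43 ≈ 104.43 km. ✓

depth ≈ 20.1 km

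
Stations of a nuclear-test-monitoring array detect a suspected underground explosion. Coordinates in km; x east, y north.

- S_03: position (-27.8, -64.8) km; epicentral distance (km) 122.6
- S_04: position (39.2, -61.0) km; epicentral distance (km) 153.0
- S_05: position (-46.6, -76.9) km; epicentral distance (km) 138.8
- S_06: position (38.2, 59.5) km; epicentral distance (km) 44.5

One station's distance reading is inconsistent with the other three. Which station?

Solve using three stations at a time. Using S_03, S_05, S_06 (subtract circle equations pairwise → linear system) gives (x, y) ≈ (-6.1, 55.9).
Distances from that point to each station vs reported:
  S_03: calculated 122.6 vs reported 122.6 → residual 0.0 km
  S_04: calculated 125.3 vs reported 153.0 → residual 27.7 km
  S_05: calculated 138.8 vs reported 138.8 → residual 0.0 km
  S_06: calculated 44.5 vs reported 44.5 → residual 0.0 km
S_03, S_05, S_06 are mutually consistent (residuals ≈ 0); S_04 is off by 27.7 km.

S_04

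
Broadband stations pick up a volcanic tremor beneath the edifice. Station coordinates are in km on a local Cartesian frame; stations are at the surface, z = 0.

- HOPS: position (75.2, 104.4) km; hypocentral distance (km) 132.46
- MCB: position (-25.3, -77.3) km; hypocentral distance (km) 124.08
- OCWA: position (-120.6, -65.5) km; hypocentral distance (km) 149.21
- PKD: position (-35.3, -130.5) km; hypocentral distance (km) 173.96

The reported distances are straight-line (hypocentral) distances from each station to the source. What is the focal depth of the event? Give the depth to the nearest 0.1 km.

Each station gives a sphere (x−x_i)² + (y−y_i)² + z² = d_i² (stations at z=0).
Subtracting the HOPS sphere from MCB and OCWA: z² cancels, leaving linear equations in x and y:
-201.0 x − 363.4 y = -7789.21
-391.6 x − 339.8 y = -2437.76
Solving: x ≈ -23.793, y ≈ 34.595 km (keep extra digits for the depth step; rounded: -23.8, 34.6).
Then from the HOPS sphere: z² = 132.46² − (x − 75.2)² − (y − 104.4)² with x = -23.793, y = 34.595, so z ≈ 53.603 ≈ 53.6 km.

53.6 km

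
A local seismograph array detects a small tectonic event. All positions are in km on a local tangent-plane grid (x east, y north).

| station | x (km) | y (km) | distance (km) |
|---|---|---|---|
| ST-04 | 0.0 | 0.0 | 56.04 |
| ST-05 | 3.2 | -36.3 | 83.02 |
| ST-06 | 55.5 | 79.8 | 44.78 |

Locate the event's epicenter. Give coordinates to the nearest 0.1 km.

x ≈ 42.0 km, y ≈ 37.1 km

Circle about each station: x² + y² = 56.04²; (x − 3.2)² + (y + 36.3)² = 83.02²; (x − 55.5)² + (y − 79.8)² = 44.78².
Subtracting pairs of circle equations eliminates x²+y² and gives linear equations (the radical axes):
6.4 x − 72.6 y = -2423.91
111.0 x + 159.6 y = 10583.52
Solving the 2×2 system: x ≈ 42.0, y ≈ 37.1 km.
Check against ST-04 (with the unrounded x, y): √(x²+y²) = 56.05 ≈ 56.04 km. ✓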